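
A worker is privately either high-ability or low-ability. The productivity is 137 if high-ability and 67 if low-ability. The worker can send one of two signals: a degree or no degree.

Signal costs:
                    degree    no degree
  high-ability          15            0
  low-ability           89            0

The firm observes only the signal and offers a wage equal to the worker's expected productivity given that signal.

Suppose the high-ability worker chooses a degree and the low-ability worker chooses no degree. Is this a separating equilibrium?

Yes

If types separate, degree earns payment 137 and no degree earns 67.
High-ability: degree gives 137 − 15 = 122; no degree gives 67 − 0 = 67. No deviation. ✓
Low-ability: no degree gives 67 − 0 = 67; degree gives 137 − 89 = 48. No deviation. ✓
Both incentive constraints hold.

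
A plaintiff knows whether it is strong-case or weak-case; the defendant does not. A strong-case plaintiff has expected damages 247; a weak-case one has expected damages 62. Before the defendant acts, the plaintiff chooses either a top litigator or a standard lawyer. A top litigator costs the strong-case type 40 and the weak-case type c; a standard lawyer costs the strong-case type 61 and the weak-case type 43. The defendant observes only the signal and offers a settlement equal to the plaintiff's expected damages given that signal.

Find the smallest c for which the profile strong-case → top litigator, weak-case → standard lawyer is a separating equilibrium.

Under separation: top litigator → strong-case (pays 247); standard lawyer → weak-case (pays 62).
Strong-case: 247 − 40 = 207 ≥ 62 − 61 = 1. Holds regardless of c. ✓
Weak-case: 62 − 43 ≥ 247 − c, so c ≥ 247 − 19 = 228.

228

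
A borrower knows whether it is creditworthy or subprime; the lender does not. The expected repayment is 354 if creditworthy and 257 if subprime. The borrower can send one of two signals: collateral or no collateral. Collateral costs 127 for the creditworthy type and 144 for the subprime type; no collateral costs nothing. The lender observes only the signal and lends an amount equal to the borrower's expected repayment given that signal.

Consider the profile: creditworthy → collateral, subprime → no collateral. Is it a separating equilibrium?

No

If types separate, collateral earns payment 354 and no collateral earns 257.
Creditworthy: collateral gives 354 − 127 = 227; no collateral gives 257 − 0 = 257. Would deviate. ✗
Subprime: no collateral gives 257 − 0 = 257; collateral gives 354 − 144 = 210. No deviation. ✓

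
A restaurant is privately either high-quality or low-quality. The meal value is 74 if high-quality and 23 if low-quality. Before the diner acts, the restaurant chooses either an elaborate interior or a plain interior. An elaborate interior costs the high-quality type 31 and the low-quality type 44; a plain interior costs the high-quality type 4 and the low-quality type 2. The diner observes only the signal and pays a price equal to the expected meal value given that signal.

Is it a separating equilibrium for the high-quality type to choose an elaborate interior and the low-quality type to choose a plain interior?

If types separate, elaborate interior earns payment 74 and plain interior earns 23.
High-quality: elaborate interior gives 74 − 31 = 43; plain interior gives 23 − 4 = 19. No deviation. ✓
Low-quality: plain interior gives 23 − 2 = 21; elaborate interior gives 74 − 44 = 30. Would deviate. ✗

No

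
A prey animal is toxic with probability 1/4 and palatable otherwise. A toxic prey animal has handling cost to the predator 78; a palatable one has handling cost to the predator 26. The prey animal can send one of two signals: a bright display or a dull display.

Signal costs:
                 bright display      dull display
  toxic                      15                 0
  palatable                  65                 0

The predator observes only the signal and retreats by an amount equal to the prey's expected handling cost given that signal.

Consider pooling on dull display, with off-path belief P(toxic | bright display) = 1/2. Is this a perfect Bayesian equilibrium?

Yes

On the equilibrium path (dull display) the predator holds the prior 1/4 and pays 1/4·78 + 3/4·26 = 39. Off-path (bright display) belief 1/2 gives 1/2·78 + 1/2·26 = 52.
Toxic: dull display gives 39 − 0 = 39; bright display gives 52 − 15 = 37. Stays. ✓
Palatable: dull display gives 39 − 0 = 39; bright display gives 52 − 65 = -13. Stays. ✓
Beliefs are Bayes-consistent on-path and both types best-respond.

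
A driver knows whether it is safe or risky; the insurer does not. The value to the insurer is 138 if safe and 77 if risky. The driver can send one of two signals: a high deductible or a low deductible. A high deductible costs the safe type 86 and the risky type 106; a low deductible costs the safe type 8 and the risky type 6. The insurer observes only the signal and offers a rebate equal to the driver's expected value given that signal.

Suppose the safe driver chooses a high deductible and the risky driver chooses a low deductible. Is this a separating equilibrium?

Under separation the insurer infers type exactly: high deductible → safe (pays 138), low deductible → risky (pays 77).
Safe: high deductible gives 138 − 86 = 52; low deductible gives 77 − 8 = 69. Would deviate. ✗
Risky: low deductible gives 77 − 6 = 71; high deductible gives 138 − 106 = 32. No deviation. ✓

No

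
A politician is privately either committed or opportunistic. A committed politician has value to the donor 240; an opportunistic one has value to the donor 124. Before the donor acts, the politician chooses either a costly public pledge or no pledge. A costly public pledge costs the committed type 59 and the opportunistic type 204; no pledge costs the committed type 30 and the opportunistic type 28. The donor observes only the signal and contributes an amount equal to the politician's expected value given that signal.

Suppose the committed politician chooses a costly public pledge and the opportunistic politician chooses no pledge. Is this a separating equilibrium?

If types separate, pledge earns payment 240 and no pledge earns 124.
Committed: pledge gives 240 − 59 = 181; no pledge gives 124 − 30 = 94. No deviation. ✓
Opportunistic: no pledge gives 124 − 28 = 96; pledge gives 240 − 204 = 36. No deviation. ✓
Neither type gains from mimicking the other.

Yes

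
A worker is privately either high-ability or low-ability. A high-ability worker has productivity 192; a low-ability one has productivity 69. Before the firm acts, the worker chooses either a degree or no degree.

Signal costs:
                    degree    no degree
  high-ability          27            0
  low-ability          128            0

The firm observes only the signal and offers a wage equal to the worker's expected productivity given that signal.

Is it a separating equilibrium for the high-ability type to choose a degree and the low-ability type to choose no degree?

Under separation the firm infers type exactly: degree → high-ability (pays 192), no degree → low-ability (pays 69).
High-ability: degree gives 192 − 27 = 165; no degree gives 69 − 0 = 69. No deviation. ✓
Low-ability: no degree gives 69 − 0 = 69; degree gives 192 − 128 = 64. No deviation. ✓
Neither type gains from mimicking the other.

Yes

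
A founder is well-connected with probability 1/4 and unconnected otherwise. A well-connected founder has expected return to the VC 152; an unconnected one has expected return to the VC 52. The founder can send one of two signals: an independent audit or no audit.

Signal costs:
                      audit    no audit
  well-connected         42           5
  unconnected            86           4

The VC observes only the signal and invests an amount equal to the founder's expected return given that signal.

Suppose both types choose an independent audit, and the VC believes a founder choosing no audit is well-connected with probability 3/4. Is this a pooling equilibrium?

At the pooled signal (audit) the VC holds the prior 1/4 and pays 1/4·152 + 3/4·52 = 77. Off-path (no audit) belief 3/4 gives 3/4·152 + 1/4·52 = 127.
Well-connected: audit gives 77 − 42 = 35; no audit gives 127 − 5 = 122. Deviates. ✗
Unconnected: audit gives 77 − 86 = -9; no audit gives 127 − 4 = 123. Deviates. ✗

No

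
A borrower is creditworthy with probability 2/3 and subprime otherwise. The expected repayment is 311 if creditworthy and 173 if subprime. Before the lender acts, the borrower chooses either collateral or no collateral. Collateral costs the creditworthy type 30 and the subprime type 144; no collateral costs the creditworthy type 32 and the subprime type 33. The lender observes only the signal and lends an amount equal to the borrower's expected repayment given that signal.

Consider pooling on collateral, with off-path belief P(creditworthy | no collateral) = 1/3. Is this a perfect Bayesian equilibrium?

On the equilibrium path (collateral) the lender holds the prior 2/3 and pays 2/3·311 + 1/3·173 = 265. Off-path (no collateral) belief 1/3 gives 1/3·311 + 2/3·173 = 219.
Creditworthy: collateral gives 265 − 30 = 235; no collateral gives 219 − 32 = 187. Stays. ✓
Subprime: collateral gives 265 − 144 = 121; no collateral gives 219 − 33 = 186. Deviates. ✗

No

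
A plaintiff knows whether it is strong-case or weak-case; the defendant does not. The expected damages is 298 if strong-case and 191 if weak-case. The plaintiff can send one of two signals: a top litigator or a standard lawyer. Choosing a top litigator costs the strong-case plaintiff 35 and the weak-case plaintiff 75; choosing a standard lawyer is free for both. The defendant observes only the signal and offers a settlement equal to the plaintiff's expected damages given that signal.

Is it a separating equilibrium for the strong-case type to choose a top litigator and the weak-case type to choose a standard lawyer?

If types separate, top litigator earns payment 298 and standard lawyer earns 191.
Strong-case: top litigator gives 298 − 35 = 263; standard lawyer gives 191 − 0 = 191. No deviation. ✓
Weak-case: standard lawyer gives 191 − 0 = 191; top litigator gives 298 − 75 = 223. Would deviate. ✗

No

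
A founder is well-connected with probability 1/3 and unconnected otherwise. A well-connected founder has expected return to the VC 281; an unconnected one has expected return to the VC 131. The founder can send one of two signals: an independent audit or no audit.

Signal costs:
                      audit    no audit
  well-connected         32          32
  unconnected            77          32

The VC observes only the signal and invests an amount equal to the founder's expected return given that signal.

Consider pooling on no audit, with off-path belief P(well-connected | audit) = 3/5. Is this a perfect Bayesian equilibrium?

No

At the pooled signal (no audit) the VC holds the prior 1/3 and pays 1/3·281 + 2/3·131 = 181. Off-path (audit) belief 3/5 gives 3/5·281 + 2/5·131 = 221.
Well-connected: no audit gives 181 − 32 = 149; audit gives 221 − 32 = 189. Deviates. ✗
Unconnected: no audit gives 181 − 32 = 149; audit gives 221 − 77 = 144. Stays. ✓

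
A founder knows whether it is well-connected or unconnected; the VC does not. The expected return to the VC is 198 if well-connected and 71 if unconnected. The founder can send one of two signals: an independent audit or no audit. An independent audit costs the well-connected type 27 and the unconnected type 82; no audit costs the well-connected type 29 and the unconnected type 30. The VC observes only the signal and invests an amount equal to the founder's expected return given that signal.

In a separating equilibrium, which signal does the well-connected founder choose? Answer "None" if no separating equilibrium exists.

Try well-connected → audit, unconnected → no audit:
  If types separate, audit earns payment 198 and no audit earns 71.
  Well-connected: audit gives 198 − 27 = 171; no audit gives 71 − 29 = 42. No deviation. ✓
  Unconnected: no audit gives 71 − 30 = 41; audit gives 198 − 82 = 116. Would deviate. ✗
Try well-connected → no audit, unconnected → audit:
  If types separate, no audit earns payment 198 and audit earns 71.
  Well-connected: no audit gives 198 − 29 = 169; audit gives 71 − 27 = 44. No deviation. ✓
  Unconnected: audit gives 71 − 82 = -11; no audit gives 198 − 30 = 168. Would deviate. ✗
Neither assignment is incentive-compatible.

None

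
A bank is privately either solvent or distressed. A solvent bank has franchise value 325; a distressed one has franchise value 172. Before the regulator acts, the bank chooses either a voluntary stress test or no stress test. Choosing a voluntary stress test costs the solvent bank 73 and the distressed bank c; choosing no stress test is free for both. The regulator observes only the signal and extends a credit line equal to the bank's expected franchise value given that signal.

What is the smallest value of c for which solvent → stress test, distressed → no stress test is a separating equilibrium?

Under separation: stress test → solvent (pays 325); no stress test → distressed (pays 172).
Solvent: 325 − 73 = 252 ≥ 172 − 0 = 172. Holds regardless of c. ✓
Distressed: 172 − 0 ≥ 325 − c, so c ≥ 325 − 172 = 153.

153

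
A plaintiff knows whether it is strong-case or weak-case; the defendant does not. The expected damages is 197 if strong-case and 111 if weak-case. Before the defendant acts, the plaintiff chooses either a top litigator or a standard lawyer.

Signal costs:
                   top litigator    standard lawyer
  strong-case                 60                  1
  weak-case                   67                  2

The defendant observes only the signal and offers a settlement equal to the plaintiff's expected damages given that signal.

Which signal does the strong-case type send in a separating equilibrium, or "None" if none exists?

None

Try strong-case → top litigator, weak-case → standard lawyer:
  Under separation the defendant infers type exactly: top litigator → strong-case (pays 197), standard lawyer → weak-case (pays 111).
  Strong-case: top litigator gives 197 − 60 = 137; standard lawyer gives 111 − 1 = 110. No deviation. ✓
  Weak-case: standard lawyer gives 111 − 2 = 109; top litigator gives 197 − 67 = 130. Would deviate. ✗
Try strong-case → standard lawyer, weak-case → top litigator:
  Under separation the defendant infers type exactly: standard lawyer → strong-case (pays 197), top litigator → weak-case (pays 111).
  Strong-case: standard lawyer gives 197 − 1 = 196; top litigator gives 111 − 60 = 51. No deviation. ✓
  Weak-case: top litigator gives 111 − 67 = 44; standard lawyer gives 197 − 2 = 195. Would deviate. ✗
Neither assignment is incentive-compatible.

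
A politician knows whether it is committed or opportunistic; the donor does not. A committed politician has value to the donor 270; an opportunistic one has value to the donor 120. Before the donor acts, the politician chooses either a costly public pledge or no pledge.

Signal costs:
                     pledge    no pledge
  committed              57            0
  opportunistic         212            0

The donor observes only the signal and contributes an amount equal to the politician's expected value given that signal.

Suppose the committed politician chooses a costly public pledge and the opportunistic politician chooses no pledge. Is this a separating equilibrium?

Yes

If types separate, pledge earns payment 270 and no pledge earns 120.
Committed: pledge gives 270 − 57 = 213; no pledge gives 120 − 0 = 120. No deviation. ✓
Opportunistic: no pledge gives 120 − 0 = 120; pledge gives 270 − 212 = 58. No deviation. ✓
Both incentive constraints hold.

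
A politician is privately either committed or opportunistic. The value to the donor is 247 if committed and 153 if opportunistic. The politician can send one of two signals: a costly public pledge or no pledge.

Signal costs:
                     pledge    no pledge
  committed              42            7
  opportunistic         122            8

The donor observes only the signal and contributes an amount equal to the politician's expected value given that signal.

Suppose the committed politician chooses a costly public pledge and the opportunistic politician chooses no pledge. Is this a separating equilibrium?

Under separation the donor infers type exactly: pledge → committed (pays 247), no pledge → opportunistic (pays 153).
Committed: pledge gives 247 − 42 = 205; no pledge gives 153 − 7 = 146. No deviation. ✓
Opportunistic: no pledge gives 153 − 8 = 145; pledge gives 247 − 122 = 125. No deviation. ✓
Both incentive constraints hold.

Yes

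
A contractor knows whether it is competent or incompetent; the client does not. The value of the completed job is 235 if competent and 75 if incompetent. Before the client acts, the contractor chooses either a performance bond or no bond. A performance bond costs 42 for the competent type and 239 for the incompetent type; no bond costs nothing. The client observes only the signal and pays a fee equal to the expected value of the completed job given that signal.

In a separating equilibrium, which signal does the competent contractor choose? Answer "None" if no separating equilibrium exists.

bond

Try competent → bond, incompetent → no bond:
  Under separation the client infers type exactly: bond → competent (pays 235), no bond → incompetent (pays 75).
  Competent: bond gives 235 − 42 = 193; no bond gives 75 − 0 = 75. No deviation. ✓
  Incompetent: no bond gives 75 − 0 = 75; bond gives 235 − 239 = -4. No deviation. ✓
Both hold — the competent type sends bond.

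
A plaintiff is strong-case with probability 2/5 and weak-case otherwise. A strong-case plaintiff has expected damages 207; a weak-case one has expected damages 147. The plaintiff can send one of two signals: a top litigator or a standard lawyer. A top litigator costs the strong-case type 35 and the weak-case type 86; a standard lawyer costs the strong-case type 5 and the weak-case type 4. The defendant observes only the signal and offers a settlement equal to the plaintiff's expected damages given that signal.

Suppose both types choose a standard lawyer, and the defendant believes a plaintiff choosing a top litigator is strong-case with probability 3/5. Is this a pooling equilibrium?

Yes

At the pooled signal (standard lawyer) the defendant holds the prior 2/5 and pays 2/5·207 + 3/5·147 = 171. Off-path (top litigator) belief 3/5 gives 3/5·207 + 2/5·147 = 183.
Strong-case: standard lawyer gives 171 − 5 = 166; top litigator gives 183 − 35 = 148. Stays. ✓
Weak-case: standard lawyer gives 171 − 4 = 167; top litigator gives 183 − 86 = 97. Stays. ✓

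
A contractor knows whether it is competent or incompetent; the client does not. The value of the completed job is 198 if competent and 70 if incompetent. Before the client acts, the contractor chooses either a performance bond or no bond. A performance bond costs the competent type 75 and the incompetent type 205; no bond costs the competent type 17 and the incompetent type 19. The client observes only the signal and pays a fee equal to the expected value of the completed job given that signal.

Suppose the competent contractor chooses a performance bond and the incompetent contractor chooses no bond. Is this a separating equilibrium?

Yes

If types separate, bond earns payment 198 and no bond earns 70.
Competent: bond gives 198 − 75 = 123; no bond gives 70 − 17 = 53. No deviation. ✓
Incompetent: no bond gives 70 − 19 = 51; bond gives 198 − 205 = -7. No deviation. ✓
Neither type gains from mimicking the other.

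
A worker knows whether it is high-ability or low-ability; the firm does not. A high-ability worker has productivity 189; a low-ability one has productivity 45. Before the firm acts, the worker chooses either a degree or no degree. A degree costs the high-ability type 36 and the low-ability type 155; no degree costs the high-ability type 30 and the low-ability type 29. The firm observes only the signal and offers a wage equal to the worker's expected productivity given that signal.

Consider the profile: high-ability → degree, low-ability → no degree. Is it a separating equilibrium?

No

If types separate, degree earns payment 189 and no degree earns 45.
High-ability: degree gives 189 − 36 = 153; no degree gives 45 − 30 = 15. No deviation. ✓
Low-ability: no degree gives 45 − 29 = 16; degree gives 189 − 155 = 34. Would deviate. ✗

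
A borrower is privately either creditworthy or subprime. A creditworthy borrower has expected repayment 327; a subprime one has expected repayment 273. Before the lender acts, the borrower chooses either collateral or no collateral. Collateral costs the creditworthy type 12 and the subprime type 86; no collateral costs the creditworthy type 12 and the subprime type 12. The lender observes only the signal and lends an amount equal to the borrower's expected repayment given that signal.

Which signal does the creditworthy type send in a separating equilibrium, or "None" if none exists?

collateral

Try creditworthy → collateral, subprime → no collateral:
  If types separate, collateral earns payment 327 and no collateral earns 273.
  Creditworthy: collateral gives 327 − 12 = 315; no collateral gives 273 − 12 = 261. No deviation. ✓
  Subprime: no collateral gives 273 − 12 = 261; collateral gives 327 − 86 = 241. No deviation. ✓
Both hold — the creditworthy type sends collateral.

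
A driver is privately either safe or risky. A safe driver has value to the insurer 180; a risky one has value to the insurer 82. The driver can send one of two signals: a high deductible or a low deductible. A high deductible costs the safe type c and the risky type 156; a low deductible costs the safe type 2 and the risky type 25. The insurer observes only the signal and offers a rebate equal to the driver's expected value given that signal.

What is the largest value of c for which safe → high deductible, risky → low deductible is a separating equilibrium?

100

Under separation: high deductible → safe (pays 180); low deductible → risky (pays 82).
Risky: 82 − 25 = 57 ≥ 180 − 156 = 24. Holds regardless of c. ✓
Safe: 180 − c ≥ 82 − 2, so c ≤ 180 − 80 = 100.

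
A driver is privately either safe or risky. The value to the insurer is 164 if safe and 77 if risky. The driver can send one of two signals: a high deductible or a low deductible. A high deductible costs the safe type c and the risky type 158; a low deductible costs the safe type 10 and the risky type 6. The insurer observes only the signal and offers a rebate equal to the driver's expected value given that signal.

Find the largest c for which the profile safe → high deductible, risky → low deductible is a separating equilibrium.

Under separation: high deductible → safe (pays 164); low deductible → risky (pays 77).
Risky: 77 − 6 = 71 ≥ 164 − 158 = 6. Holds regardless of c. ✓
Safe: 164 − c ≥ 77 − 10, so c ≤ 164 − 67 = 97.

97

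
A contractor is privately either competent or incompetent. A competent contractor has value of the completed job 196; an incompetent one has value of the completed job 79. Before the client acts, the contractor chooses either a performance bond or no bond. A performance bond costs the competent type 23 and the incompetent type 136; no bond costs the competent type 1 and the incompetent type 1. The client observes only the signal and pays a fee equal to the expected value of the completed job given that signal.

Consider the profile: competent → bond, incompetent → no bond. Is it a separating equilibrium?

Yes

If types separate, bond earns payment 196 and no bond earns 79.
Competent: bond gives 196 − 23 = 173; no bond gives 79 − 1 = 78. No deviation. ✓
Incompetent: no bond gives 79 − 1 = 78; bond gives 196 − 136 = 60. No deviation. ✓
Both incentive constraints hold.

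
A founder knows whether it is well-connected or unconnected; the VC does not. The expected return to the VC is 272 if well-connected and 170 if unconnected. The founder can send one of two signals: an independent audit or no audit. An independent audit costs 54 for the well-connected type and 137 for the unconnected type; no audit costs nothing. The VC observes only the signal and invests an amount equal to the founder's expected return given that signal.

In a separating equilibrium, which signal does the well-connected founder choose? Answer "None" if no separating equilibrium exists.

Try well-connected → audit, unconnected → no audit:
  If types separate, audit earns payment 272 and no audit earns 170.
  Well-connected: audit gives 272 − 54 = 218; no audit gives 170 − 0 = 170. No deviation. ✓
  Unconnected: no audit gives 170 − 0 = 170; audit gives 272 − 137 = 135. No deviation. ✓
Both hold — the well-connected type sends audit.

audit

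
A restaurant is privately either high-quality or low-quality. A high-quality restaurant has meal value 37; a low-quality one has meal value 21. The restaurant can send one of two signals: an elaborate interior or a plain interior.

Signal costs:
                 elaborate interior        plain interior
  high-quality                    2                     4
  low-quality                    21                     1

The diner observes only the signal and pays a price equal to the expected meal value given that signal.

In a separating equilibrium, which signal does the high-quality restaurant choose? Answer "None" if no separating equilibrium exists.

elaborate interior

Try high-quality → elaborate interior, low-quality → plain interior:
  If types separate, elaborate interior earns payment 37 and plain interior earns 21.
  High-quality: elaborate interior gives 37 − 2 = 35; plain interior gives 21 − 4 = 17. No deviation. ✓
  Low-quality: plain interior gives 21 − 1 = 20; elaborate interior gives 37 − 21 = 16. No deviation. ✓
Both hold — the high-quality type sends elaborate interior.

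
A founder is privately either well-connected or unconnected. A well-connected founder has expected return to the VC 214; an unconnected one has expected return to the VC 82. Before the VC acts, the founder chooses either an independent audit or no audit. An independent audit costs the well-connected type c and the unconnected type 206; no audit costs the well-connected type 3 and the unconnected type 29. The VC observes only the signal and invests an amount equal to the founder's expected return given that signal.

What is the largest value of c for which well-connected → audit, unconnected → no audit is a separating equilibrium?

135

Under separation: audit → well-connected (pays 214); no audit → unconnected (pays 82).
Unconnected: 82 − 29 = 53 ≥ 214 − 206 = 8. Holds regardless of c. ✓
Well-connected: 214 − c ≥ 82 − 3, so c ≤ 214 − 79 = 135.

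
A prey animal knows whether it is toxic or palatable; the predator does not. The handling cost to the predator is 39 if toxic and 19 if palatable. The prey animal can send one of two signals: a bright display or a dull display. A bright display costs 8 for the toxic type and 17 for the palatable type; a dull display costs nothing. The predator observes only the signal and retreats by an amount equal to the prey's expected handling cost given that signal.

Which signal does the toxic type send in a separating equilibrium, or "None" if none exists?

None

Try toxic → bright display, palatable → dull display:
  Under separation the predator infers type exactly: bright display → toxic (pays 39), dull display → palatable (pays 19).
  Toxic: bright display gives 39 − 8 = 31; dull display gives 19 − 0 = 19. No deviation. ✓
  Palatable: dull display gives 19 − 0 = 19; bright display gives 39 − 17 = 22. Would deviate. ✗
Try toxic → dull display, palatable → bright display:
  Under separation the predator infers type exactly: dull display → toxic (pays 39), bright display → palatable (pays 19).
  Toxic: dull display gives 39 − 0 = 39; bright display gives 19 − 8 = 11. No deviation. ✓
  Palatable: bright display gives 19 − 17 = 2; dull display gives 39 − 0 = 39. Would deviate. ✗
Neither assignment is incentive-compatible.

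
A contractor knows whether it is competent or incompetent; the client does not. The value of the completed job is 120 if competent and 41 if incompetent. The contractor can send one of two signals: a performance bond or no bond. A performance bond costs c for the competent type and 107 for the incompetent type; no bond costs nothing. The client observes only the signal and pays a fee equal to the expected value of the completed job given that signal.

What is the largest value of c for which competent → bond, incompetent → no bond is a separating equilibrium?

Under separation: bond → competent (pays 120); no bond → incompetent (pays 41).
Incompetent: 41 − 0 = 41 ≥ 120 − 107 = 13. Holds regardless of c. ✓
Competent: 120 − c ≥ 41 − 0, so c ≤ 120 − 41 = 79.

79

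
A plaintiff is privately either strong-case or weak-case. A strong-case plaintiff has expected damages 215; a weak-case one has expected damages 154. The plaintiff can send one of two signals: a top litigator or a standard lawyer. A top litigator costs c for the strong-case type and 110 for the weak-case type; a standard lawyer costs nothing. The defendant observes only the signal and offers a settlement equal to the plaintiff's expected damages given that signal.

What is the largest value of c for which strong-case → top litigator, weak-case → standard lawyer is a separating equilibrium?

61

Under separation: top litigator → strong-case (pays 215); standard lawyer → weak-case (pays 154).
Weak-case: 154 − 0 = 154 ≥ 215 − 110 = 105. Holds regardless of c. ✓
Strong-case: 215 − c ≥ 154 − 0, so c ≤ 215 − 154 = 61.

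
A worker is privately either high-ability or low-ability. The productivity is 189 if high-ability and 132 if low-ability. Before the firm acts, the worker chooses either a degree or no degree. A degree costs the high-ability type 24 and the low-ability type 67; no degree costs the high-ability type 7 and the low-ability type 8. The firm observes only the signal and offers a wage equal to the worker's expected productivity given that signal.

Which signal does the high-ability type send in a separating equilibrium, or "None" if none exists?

Try high-ability → degree, low-ability → no degree:
  If types separate, degree earns payment 189 and no degree earns 132.
  High-ability: degree gives 189 − 24 = 165; no degree gives 132 − 7 = 125. No deviation. ✓
  Low-ability: no degree gives 132 − 8 = 124; degree gives 189 − 67 = 122. No deviation. ✓
Both hold — the high-ability type sends degree.

degree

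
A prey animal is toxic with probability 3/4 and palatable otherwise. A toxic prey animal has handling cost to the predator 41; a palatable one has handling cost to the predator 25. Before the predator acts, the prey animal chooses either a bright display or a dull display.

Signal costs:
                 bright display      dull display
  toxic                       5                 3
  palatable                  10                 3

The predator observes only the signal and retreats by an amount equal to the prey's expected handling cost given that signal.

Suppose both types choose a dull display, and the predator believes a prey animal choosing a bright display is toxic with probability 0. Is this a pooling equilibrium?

At the pooled signal (dull display) the predator holds the prior 3/4 and pays 3/4·41 + 1/4·25 = 37. Off-path (bright display) belief 0 gives 0·41 + 1·25 = 25.
Toxic: dull display gives 37 − 3 = 34; bright display gives 25 − 5 = 20. Stays. ✓
Palatable: dull display gives 37 − 3 = 34; bright display gives 25 − 10 = 15. Stays. ✓

Yes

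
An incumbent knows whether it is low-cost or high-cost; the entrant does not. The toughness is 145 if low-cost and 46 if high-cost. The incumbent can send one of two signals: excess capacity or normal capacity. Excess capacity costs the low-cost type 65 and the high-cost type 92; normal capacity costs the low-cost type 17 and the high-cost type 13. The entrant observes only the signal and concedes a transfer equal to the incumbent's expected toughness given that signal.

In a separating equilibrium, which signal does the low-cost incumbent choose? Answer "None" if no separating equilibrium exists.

Try low-cost → excess capacity, high-cost → normal capacity:
  If types separate, excess capacity earns payment 145 and normal capacity earns 46.
  Low-cost: excess capacity gives 145 − 65 = 80; normal capacity gives 46 − 17 = 29. No deviation. ✓
  High-cost: normal capacity gives 46 − 13 = 33; excess capacity gives 145 − 92 = 53. Would deviate. ✗
Try low-cost → normal capacity, high-cost → excess capacity:
  If types separate, normal capacity earns payment 145 and excess capacity earns 46.
  Low-cost: normal capacity gives 145 − 17 = 128; excess capacity gives 46 − 65 = -19. No deviation. ✓
  High-cost: excess capacity gives 46 − 92 = -46; normal capacity gives 145 − 13 = 132. Would deviate. ✗
Neither assignment is incentive-compatible.

None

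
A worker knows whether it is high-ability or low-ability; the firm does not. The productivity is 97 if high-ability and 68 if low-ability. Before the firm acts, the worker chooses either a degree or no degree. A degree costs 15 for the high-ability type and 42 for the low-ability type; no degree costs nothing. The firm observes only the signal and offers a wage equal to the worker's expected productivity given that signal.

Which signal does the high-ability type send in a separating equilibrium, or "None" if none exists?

degree

Try high-ability → degree, low-ability → no degree:
  Under separation the firm infers type exactly: degree → high-ability (pays 97), no degree → low-ability (pays 68).
  High-ability: degree gives 97 − 15 = 82; no degree gives 68 − 0 = 68. No deviation. ✓
  Low-ability: no degree gives 68 − 0 = 68; degree gives 97 − 42 = 55. No deviation. ✓
Both hold — the high-ability type sends degree.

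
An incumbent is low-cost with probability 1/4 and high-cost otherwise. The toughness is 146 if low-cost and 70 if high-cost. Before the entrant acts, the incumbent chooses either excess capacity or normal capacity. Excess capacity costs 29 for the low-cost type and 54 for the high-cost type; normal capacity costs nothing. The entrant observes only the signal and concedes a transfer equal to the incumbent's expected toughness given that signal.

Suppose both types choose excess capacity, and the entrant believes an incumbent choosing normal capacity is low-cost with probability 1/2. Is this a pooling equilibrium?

No

On the equilibrium path (excess capacity) the entrant holds the prior 1/4 and pays 1/4·146 + 3/4·70 = 89. Off-path (normal capacity) belief 1/2 gives 1/2·146 + 1/2·70 = 108.
Low-cost: excess capacity gives 89 − 29 = 60; normal capacity gives 108 − 0 = 108. Deviates. ✗
High-cost: excess capacity gives 89 − 54 = 35; normal capacity gives 108 − 0 = 108. Deviates. ✗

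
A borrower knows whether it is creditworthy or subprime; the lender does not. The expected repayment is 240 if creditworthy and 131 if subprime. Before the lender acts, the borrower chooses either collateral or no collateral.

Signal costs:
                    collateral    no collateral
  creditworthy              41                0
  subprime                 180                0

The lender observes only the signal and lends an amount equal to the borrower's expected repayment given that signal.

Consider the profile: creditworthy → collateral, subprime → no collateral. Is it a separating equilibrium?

Yes

If types separate, collateral earns payment 240 and no collateral earns 131.
Creditworthy: collateral gives 240 − 41 = 199; no collateral gives 131 − 0 = 131. No deviation. ✓
Subprime: no collateral gives 131 − 0 = 131; collateral gives 240 − 180 = 60. No deviation. ✓
Both incentive constraints hold.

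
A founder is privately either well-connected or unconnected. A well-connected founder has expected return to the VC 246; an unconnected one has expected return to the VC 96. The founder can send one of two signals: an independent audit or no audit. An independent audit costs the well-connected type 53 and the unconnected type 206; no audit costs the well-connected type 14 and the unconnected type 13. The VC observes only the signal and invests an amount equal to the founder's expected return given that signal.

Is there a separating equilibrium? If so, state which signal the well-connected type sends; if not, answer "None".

audit

Try well-connected → audit, unconnected → no audit:
  Under separation the VC infers type exactly: audit → well-connected (pays 246), no audit → unconnected (pays 96).
  Well-connected: audit gives 246 − 53 = 193; no audit gives 96 − 14 = 82. No deviation. ✓
  Unconnected: no audit gives 96 − 13 = 83; audit gives 246 − 206 = 40. No deviation. ✓
Both hold — the well-connected type sends audit.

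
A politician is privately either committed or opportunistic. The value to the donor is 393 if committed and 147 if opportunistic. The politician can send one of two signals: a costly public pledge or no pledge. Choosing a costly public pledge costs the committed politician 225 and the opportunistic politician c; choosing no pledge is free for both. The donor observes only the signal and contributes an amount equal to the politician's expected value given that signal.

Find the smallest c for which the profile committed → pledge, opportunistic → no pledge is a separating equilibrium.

Under separation: pledge → committed (pays 393); no pledge → opportunistic (pays 147).
Committed: 393 − 225 = 168 ≥ 147 − 0 = 147. Holds regardless of c. ✓
Opportunistic: 147 − 0 ≥ 393 − c, so c ≥ 393 − 147 = 246.

246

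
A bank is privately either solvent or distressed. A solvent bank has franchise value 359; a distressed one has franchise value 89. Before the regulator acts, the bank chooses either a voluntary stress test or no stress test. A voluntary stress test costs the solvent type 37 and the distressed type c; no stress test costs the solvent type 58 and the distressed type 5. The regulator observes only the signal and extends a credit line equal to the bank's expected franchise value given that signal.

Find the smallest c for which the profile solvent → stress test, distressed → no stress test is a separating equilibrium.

275

Under separation: stress test → solvent (pays 359); no stress test → distressed (pays 89).
Solvent: 359 − 37 = 322 ≥ 89 − 58 = 31. Holds regardless of c. ✓
Distressed: 89 − 5 ≥ 359 − c, so c ≥ 359 − 84 = 275.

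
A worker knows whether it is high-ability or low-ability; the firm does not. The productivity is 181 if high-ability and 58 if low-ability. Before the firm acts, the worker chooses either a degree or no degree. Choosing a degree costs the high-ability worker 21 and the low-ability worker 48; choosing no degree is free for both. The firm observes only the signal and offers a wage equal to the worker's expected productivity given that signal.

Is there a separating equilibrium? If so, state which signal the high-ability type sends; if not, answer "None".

None

Try high-ability → degree, low-ability → no degree:
  If types separate, degree earns payment 181 and no degree earns 58.
  High-ability: degree gives 181 − 21 = 160; no degree gives 58 − 0 = 58. No deviation. ✓
  Low-ability: no degree gives 58 − 0 = 58; degree gives 181 − 48 = 133. Would deviate. ✗
Try high-ability → no degree, low-ability → degree:
  If types separate, no degree earns payment 181 and degree earns 58.
  High-ability: no degree gives 181 − 0 = 181; degree gives 58 − 21 = 37. No deviation. ✓
  Low-ability: degree gives 58 − 48 = 10; no degree gives 181 − 0 = 181. Would deviate. ✗
Neither assignment is incentive-compatible.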